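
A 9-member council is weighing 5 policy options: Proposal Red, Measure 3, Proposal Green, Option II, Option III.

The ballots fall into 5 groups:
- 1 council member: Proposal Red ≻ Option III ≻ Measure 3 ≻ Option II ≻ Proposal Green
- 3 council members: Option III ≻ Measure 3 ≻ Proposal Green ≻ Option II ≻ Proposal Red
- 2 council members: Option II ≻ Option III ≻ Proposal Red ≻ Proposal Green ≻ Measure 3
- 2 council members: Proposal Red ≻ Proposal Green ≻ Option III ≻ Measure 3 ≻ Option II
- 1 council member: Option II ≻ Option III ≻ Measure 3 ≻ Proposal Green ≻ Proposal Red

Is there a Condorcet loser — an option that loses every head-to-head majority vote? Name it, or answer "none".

none

Head-to-head results (9 council members):
Proposal Red vs Measure 3: Proposal Red, 5–4.
Proposal Red vs Proposal Green: Proposal Red is ranked higher on 1+2+2 = 5 ballots, Proposal Green on 4. Proposal Red wins 5–4.
Proposal Red vs Option II: Option II, 6–3.
Proposal Red vs Option III: Option III wins 6–3.
Measure 3 vs Proposal Green: Measure 3, 5–4.
Measure 3 vs Option II: Measure 3 is ranked higher on 1+3+2 = 6 ballots, Option II on 3. Measure 3 wins 6–3.
Measure 3 vs Option III: Measure 3 is ranked higher on 0 ballots, Option III on 9. Option III wins 9–0.
Proposal Green vs Option II: Proposal Green preferred on 3+2 = 5 ballots; Proposal Green wins 5–4.
Proposal Green vs Option III: 2 for Proposal Green, 7 for Option III — Option III by 7–2.
Option II vs Option III: Option III wins 6–3.
No option is winless: Proposal Red beats Measure 3; Measure 3 beats Proposal Green; Proposal Green beats Option II; Option II beats Proposal Red; Option III beats Proposal Red. There is no Condorcet loser.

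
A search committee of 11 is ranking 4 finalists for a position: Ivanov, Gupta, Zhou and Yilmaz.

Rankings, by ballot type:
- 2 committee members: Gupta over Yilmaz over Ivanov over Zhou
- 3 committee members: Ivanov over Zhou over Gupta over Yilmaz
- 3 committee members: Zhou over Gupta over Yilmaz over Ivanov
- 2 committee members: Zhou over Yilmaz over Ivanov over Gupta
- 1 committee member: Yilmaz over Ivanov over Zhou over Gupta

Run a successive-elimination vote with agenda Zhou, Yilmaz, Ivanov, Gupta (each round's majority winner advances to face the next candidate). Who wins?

Ivanov

Round 1: Zhou vs Yilmaz — 8–3, Zhou advances.
Round 2: Zhou vs Ivanov — 5–6, Ivanov advances.
Round 3: Ivanov vs Gupta — 6–5, Ivanov advances.
Ivanov survives the agenda.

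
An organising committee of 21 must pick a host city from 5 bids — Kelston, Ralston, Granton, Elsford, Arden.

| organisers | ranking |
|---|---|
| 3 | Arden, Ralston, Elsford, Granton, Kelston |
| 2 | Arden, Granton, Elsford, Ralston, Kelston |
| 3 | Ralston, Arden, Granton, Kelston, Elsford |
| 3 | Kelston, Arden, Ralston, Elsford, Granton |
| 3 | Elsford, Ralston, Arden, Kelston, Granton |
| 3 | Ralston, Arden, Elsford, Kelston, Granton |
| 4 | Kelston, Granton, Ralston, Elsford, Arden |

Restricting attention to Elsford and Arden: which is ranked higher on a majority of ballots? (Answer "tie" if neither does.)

Arden

Ballots ranking Elsford above Arden: 3 + 4 = 7.
Ballots ranking Arden above Elsford: 21 − 7 = 14.
Arden wins the head-to-head 14–7.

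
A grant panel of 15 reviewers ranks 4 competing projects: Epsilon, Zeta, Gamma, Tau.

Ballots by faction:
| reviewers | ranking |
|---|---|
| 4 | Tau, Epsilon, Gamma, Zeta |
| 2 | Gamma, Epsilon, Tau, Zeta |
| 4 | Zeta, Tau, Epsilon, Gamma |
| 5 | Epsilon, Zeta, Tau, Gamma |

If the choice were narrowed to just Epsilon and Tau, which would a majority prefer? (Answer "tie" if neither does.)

Ballots ranking Epsilon above Tau: 2 + 5 = 7.
Ballots ranking Tau above Epsilon: 15 − 7 = 8.
Tau wins the head-to-head 8–7.

Tau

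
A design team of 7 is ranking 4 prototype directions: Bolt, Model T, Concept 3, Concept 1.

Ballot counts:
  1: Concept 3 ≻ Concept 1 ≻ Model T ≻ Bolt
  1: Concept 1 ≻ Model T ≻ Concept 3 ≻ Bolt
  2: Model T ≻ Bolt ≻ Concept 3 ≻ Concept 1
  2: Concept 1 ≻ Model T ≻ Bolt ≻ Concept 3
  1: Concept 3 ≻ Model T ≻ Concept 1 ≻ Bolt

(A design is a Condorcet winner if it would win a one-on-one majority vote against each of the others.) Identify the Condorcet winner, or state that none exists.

none

Head-to-head results (7 engineers):
Bolt vs Model T: Model T, 7–0.
Bolt vs Concept 3: Bolt, 4–3.
Bolt vs Concept 1: Concept 1, 5–2.
Model T vs Concept 3: Model T, 5–2.
Model T vs Concept 1: Concept 1 wins 4–3.
Concept 3–Concept 1: Concept 3 4–3.
Every design loses at least once (Bolt loses to Model T; Model T loses to Concept 1; Concept 3 loses to Bolt; Concept 1 loses to Concept 3). The majority relation contains the cycle Bolt beats Concept 3 beats Concept 1 beats Bolt, so there is no Condorcet winner.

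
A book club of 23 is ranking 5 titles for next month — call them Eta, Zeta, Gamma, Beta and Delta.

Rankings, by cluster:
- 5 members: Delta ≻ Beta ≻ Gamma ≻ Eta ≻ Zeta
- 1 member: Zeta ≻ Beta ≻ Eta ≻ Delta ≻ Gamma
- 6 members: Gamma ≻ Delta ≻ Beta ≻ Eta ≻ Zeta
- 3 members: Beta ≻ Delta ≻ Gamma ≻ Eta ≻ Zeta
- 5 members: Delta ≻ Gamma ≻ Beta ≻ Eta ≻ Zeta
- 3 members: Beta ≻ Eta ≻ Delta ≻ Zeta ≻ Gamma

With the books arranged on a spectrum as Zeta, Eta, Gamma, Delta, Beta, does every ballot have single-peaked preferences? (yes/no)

Axis positions: Zeta=1, Eta=2, Gamma=3, Delta=4, Beta=5.
Cluster 1 (peak Delta at position 4): ranking walks positions 4-5-3-2-1, expanding outward from the peak — single-peaked.
Cluster 2: ranking walks positions 1-5-2-4-3; Beta is ranked above Eta even though Eta lies between Beta and the peak Zeta on the axis — preferences dip and rise again. Not single-peaked.
Cluster 3 (peak Gamma at position 3): ranking walks positions 3-4-5-2-1, expanding outward from the peak — single-peaked.
Cluster 4 (peak Beta at position 5): ranking walks positions 5-4-3-2-1, expanding outward from the peak — single-peaked.
Cluster 5 (peak Delta at position 4): ranking walks positions 4-3-5-2-1, expanding outward from the peak — single-peaked.
Cluster 6: ranking walks positions 5-2-4-1-3; Eta is ranked above Delta even though Delta lies between Eta and the peak Beta on the axis — preferences dip and rise again. Not single-peaked.
Cluster 2 violates single-peakedness, so the profile is not single-peaked on this axis.

no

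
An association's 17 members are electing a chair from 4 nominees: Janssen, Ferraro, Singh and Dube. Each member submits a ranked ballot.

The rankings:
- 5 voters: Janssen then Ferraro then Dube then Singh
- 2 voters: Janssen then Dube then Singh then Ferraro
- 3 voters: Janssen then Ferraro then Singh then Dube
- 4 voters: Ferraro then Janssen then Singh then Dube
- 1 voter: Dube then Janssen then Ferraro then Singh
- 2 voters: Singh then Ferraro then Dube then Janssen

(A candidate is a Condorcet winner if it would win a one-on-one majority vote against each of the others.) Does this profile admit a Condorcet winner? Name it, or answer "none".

Janssen

Pairwise majorities:
Janssen vs Ferraro: Janssen is ranked higher on 5+2+3+1 = 11 ballots, Ferraro on 6. Janssen wins 11–6.
Janssen vs Singh: Janssen is ranked higher on 5+2+3+4+1 = 15 ballots, Singh on 2. Janssen wins 15–2.
Janssen vs Dube: Janssen preferred on 5+2+3+4 = 14 ballots; Janssen wins 14–3.
Ferraro vs Singh: 5+3+4+1 = 13 for Ferraro, 4 for Singh — Ferraro by 13–4.
Ferraro vs Dube: 5+3+4+2 = 14 for Ferraro, 3 for Dube — Ferraro by 14–3.
Singh vs Dube: 3+4+2 = 9 for Singh, 8 for Dube — Singh by 9–8.
Janssen defeats every rival head-to-head and is the Condorcet winner.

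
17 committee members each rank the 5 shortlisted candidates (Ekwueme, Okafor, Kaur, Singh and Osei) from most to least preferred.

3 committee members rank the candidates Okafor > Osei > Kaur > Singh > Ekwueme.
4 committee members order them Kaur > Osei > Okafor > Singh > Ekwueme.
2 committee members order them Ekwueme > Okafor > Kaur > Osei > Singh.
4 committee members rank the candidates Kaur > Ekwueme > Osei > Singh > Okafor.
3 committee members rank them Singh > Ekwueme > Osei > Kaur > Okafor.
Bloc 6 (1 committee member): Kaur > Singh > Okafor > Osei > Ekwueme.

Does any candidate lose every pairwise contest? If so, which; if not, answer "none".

none

Pairwise majorities:
Ekwueme vs Okafor: Ekwueme, 9–8.
Ekwueme vs Kaur: Kaur wins 12–5.
Ekwueme vs Singh: Singh wins 11–6.
Ekwueme–Osei: Ekwueme 9–8.
Okafor vs Kaur: 3+2 = 5 for Okafor, 12 for Kaur — Kaur by 12–5.
Okafor vs Singh: Okafor preferred on 3+4+2 = 9 ballots; Okafor wins 9–8.
Okafor vs Osei: Osei wins 11–6.
Kaur vs Singh: Kaur wins 14–3.
Kaur vs Osei: Kaur wins 11–6.
Singh vs Osei: 3+1 = 4 for Singh, 13 for Osei — Osei by 13–4.
Each candidate has at least one pairwise win (Ekwueme beats Okafor; Okafor beats Singh; Kaur beats Ekwueme; Singh beats Ekwueme; Osei beats Okafor) — no Condorcet loser.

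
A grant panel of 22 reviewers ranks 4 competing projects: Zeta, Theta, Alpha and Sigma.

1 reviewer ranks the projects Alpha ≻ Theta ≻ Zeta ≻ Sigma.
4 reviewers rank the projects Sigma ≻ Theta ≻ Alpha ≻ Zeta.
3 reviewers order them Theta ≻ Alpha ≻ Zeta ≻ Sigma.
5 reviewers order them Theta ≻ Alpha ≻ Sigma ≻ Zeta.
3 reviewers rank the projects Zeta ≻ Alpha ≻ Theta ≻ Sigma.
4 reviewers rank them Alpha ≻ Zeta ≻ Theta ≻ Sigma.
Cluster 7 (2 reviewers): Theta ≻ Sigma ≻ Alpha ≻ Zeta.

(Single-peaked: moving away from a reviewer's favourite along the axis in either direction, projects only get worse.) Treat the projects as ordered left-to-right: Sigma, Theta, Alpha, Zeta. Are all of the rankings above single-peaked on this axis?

Axis positions: Sigma=1, Theta=2, Alpha=3, Zeta=4.
Cluster 1 (peak Alpha at position 3): ranking walks positions 3-2-4-1, expanding outward from the peak — single-peaked.
Cluster 2 (peak Sigma at position 1): ranking walks positions 1-2-3-4, expanding outward from the peak — single-peaked.
Cluster 3 (peak Theta at position 2): ranking walks positions 2-3-4-1, expanding outward from the peak — single-peaked.
Cluster 4 (peak Theta at position 2): ranking walks positions 2-3-1-4, expanding outward from the peak — single-peaked.
Cluster 5 (peak Zeta at position 4): ranking walks positions 4-3-2-1, expanding outward from the peak — single-peaked.
Cluster 6 (peak Alpha at position 3): ranking walks positions 3-4-2-1, expanding outward from the peak — single-peaked.
Cluster 7 (peak Theta at position 2): ranking walks positions 2-1-3-4, expanding outward from the peak — single-peaked.
Every ranking is single-peaked on this axis.

yes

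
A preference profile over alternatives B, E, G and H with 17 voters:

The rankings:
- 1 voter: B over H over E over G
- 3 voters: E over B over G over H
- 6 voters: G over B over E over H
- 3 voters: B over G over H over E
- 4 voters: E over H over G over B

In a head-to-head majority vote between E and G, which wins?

G

Ballots ranking E above G: 1 + 3 + 4 = 8.
Ballots ranking G above E: 17 − 8 = 9.
G wins the head-to-head 9–8.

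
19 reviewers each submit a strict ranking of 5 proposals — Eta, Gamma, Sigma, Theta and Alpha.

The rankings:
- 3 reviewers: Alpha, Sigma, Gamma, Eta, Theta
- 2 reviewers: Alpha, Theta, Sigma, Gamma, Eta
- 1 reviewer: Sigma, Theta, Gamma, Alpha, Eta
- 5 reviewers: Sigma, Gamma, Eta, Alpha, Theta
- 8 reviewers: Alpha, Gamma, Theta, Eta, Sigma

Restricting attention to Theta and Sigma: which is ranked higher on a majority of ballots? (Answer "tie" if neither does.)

Ballots ranking Theta above Sigma: 2 + 8 = 10.
Ballots ranking Sigma above Theta: 19 − 10 = 9.
Theta wins the head-to-head 10–9.

Theta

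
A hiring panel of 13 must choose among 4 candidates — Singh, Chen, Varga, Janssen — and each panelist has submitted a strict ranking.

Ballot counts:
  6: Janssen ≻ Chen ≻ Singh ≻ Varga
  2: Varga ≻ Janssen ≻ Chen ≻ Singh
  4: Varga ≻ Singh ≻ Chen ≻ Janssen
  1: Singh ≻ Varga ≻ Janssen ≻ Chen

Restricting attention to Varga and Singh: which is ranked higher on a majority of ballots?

Ballots ranking Varga above Singh: 2 + 4 = 6.
Ballots ranking Singh above Varga: 13 − 6 = 7.
Singh wins the head-to-head 7–6.

Singh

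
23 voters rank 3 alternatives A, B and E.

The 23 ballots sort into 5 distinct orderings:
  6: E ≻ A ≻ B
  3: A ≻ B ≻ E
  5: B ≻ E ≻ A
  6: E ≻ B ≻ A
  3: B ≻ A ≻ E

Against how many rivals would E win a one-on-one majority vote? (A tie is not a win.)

2

E against each rival (23 voters):
E vs A: E preferred on 6+5+6 = 17 ballots; E wins 17–6.
E–B: E 12–11.
E beats A, B — 2 pairwise wins.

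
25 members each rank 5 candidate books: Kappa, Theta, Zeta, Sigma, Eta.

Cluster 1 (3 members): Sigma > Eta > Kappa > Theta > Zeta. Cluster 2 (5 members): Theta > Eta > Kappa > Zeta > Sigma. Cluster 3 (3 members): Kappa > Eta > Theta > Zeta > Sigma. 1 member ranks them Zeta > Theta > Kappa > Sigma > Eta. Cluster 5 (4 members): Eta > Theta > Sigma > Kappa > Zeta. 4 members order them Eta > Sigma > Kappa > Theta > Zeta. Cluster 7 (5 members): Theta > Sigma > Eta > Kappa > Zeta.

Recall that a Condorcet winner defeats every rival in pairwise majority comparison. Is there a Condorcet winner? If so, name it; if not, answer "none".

Eta

Check each pair by majority over 25 ballots:
Kappa vs Theta: 10 to 15, Theta.
Kappa vs Zeta: Kappa preferred on 3+5+3+4+4+5 = 24 ballots; Kappa wins 24–1.
Kappa vs Sigma: 9 to 16, Sigma.
Kappa vs Eta: 3+1 = 4 for Kappa, 21 for Eta — Eta by 21–4.
Theta vs Zeta: Theta preferred on 3+5+3+4+4+5 = 24 ballots; Theta wins 24–1.
Theta vs Sigma: Theta is ranked higher on 5+3+1+4+5 = 18 ballots, Sigma on 7. Theta wins 18–7.
Theta vs Eta: Theta preferred on 5+1+5 = 11 ballots; Eta wins 14–11.
Zeta vs Sigma: 5+3+1 = 9 for Zeta, 16 for Sigma — Sigma by 16–9.
Zeta vs Eta: 1 for Zeta, 24 for Eta — Eta by 24–1.
Sigma vs Eta: Sigma is ranked higher on 3+1+5 = 9 ballots, Eta on 16. Eta wins 16–9.
Eta beats each of Kappa, Theta, Zeta, Sigma — Eta is the Condorcet winner.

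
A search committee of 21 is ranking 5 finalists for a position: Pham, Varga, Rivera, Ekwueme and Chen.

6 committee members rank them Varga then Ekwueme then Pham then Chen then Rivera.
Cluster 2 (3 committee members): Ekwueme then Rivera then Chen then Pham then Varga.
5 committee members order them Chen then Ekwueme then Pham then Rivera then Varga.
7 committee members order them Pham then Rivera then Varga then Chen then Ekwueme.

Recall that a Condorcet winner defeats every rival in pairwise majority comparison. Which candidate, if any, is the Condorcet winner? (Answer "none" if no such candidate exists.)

Check each pair by majority over 21 ballots:
Pham vs Varga: Pham preferred on 3+5+7 = 15 ballots; Pham wins 15–6.
Pham vs Rivera: Pham wins 18–3.
Pham–Ekwueme: Ekwueme 14–7.
Pham–Chen: Pham 13–8.
Varga vs Rivera: 6 for Varga, 15 for Rivera — Rivera by 15–6.
Varga vs Ekwueme: 13 to 8, Varga.
Varga–Chen: Varga 13–8.
Rivera vs Ekwueme: 7 to 14, Ekwueme.
Rivera vs Chen: Chen wins 11–10.
Ekwueme vs Chen: Ekwueme is ranked higher on 6+3 = 9 ballots, Chen on 12. Chen wins 12–9.
Every candidate loses at least once (Pham loses to Ekwueme; Varga loses to Pham; Rivera loses to Pham; Ekwueme loses to Varga; Chen loses to Pham). The majority relation contains the cycle Pham beats Varga beats Ekwueme beats Pham, so there is no Condorcet winner.

none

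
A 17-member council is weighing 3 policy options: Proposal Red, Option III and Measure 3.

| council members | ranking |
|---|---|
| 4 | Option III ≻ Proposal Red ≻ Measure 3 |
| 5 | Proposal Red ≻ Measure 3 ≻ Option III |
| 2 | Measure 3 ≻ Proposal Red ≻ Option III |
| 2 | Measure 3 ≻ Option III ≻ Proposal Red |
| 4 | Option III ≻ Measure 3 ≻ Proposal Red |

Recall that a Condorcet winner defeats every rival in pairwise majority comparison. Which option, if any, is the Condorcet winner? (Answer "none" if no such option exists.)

Head-to-head results (17 council members):
Proposal Red vs Option III: Option III wins 10–7.
Proposal Red–Measure 3: Proposal Red 9–8.
Option III vs Measure 3: Measure 3 wins 9–8.
Each option drops at least one matchup (Proposal Red loses to Option III; Option III loses to Measure 3; Measure 3 loses to Proposal Red); the cycle Proposal Red > Measure 3 > Option III > Proposal Red rules out a Condorcet winner.

none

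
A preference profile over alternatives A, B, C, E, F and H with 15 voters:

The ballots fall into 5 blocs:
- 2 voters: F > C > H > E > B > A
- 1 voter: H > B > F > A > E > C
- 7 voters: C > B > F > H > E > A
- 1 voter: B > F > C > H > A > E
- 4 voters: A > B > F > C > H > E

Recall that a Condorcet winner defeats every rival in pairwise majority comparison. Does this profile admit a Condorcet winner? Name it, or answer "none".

none

Head-to-head results (15 voters):
A vs B: B wins 11–4.
A–C: C 10–5.
A–E: E 9–6.
A vs F: F wins 11–4.
A vs H: H wins 11–4.
B–C: C 9–6.
B vs E: B, 13–2.
B–F: B 13–2.
B–H: B 12–3.
C vs E: C wins 14–1.
C–F: F 8–7.
C–H: C 14–1.
E–F: F 15–0.
E vs H: H, 15–0.
F vs H: F wins 14–1.
No alternative is unbeaten: A loses to B; B loses to C; C loses to F; E loses to B; F loses to B; H loses to B. In particular B beats F beats C beats B is a majority cycle — no Condorcet winner exists.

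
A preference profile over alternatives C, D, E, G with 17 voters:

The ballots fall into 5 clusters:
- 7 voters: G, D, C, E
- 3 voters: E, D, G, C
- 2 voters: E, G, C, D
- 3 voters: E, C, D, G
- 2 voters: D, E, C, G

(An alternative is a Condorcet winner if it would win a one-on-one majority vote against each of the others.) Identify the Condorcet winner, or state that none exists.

Pairwise majorities:
C vs D: D wins 12–5.
C vs E: E, 10–7.
C vs G: G wins 12–5.
D–E: D 9–8.
D vs G: G, 9–8.
E–G: E 10–7.
Every alternative loses at least once (C loses to D; D loses to G; E loses to D; G loses to E). The majority relation contains the cycle D → E → G → D, so there is no Condorcet winner.

none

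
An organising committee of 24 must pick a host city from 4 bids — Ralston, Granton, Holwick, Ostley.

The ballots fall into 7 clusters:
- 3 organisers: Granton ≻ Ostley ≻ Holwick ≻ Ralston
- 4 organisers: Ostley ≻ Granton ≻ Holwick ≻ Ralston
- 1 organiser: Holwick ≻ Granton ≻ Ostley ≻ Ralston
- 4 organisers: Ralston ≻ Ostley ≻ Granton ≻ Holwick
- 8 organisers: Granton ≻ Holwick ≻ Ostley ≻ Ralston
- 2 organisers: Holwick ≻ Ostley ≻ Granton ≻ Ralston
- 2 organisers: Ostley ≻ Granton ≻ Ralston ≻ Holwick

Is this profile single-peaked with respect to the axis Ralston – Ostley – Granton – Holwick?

no

Axis positions: Ralston=1, Ostley=2, Granton=3, Holwick=4.
Cluster 1 (peak Granton at position 3): ranking walks positions 3-2-4-1, expanding outward from the peak — single-peaked.
Cluster 2 (peak Ostley at position 2): ranking walks positions 2-3-4-1, expanding outward from the peak — single-peaked.
Cluster 3 (peak Holwick at position 4): ranking walks positions 4-3-2-1, expanding outward from the peak — single-peaked.
Cluster 4 (peak Ralston at position 1): ranking walks positions 1-2-3-4, expanding outward from the peak — single-peaked.
Cluster 5 (peak Granton at position 3): ranking walks positions 3-4-2-1, expanding outward from the peak — single-peaked.
Cluster 6: ranking walks positions 4-2-3-1; Ostley is ranked above Granton even though Granton lies between Ostley and the peak Holwick on the axis — preferences dip and rise again. Not single-peaked.
Cluster 7 (peak Ostley at position 2): ranking walks positions 2-3-1-4, expanding outward from the peak — single-peaked.
Cluster 6 violates single-peakedness, so the profile is not single-peaked on this axis.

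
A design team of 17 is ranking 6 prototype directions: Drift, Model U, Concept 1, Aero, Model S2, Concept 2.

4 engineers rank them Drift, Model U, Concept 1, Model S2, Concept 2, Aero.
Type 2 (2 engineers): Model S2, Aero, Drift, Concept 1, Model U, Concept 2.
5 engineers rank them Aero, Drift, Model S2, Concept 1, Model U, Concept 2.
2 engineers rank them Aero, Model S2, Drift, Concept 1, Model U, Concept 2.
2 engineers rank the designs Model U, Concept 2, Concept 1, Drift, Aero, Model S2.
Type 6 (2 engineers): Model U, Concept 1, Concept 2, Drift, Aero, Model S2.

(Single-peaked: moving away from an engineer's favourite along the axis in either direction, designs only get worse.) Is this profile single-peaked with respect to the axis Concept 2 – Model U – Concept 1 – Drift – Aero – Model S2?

Axis positions: Concept 2=1, Model U=2, Concept 1=3, Drift=4, Aero=5, Model S2=6.
Type 1: ranking walks positions 4-2-3-6-1-5; Model U is ranked above Concept 1 even though Concept 1 lies between Model U and the peak Drift on the axis — preferences dip and rise again. Not single-peaked.
Type 2 (peak Model S2 at position 6): ranking walks positions 6-5-4-3-2-1, expanding outward from the peak — single-peaked.
Type 3 (peak Aero at position 5): ranking walks positions 5-4-6-3-2-1, expanding outward from the peak — single-peaked.
Type 4 (peak Aero at position 5): ranking walks positions 5-6-4-3-2-1, expanding outward from the peak — single-peaked.
Type 5 (peak Model U at position 2): ranking walks positions 2-1-3-4-5-6, expanding outward from the peak — single-peaked.
Type 6 (peak Model U at position 2): ranking walks positions 2-3-1-4-5-6, expanding outward from the peak — single-peaked.
Type 1 violates single-peakedness, so the profile is not single-peaked on this axis.

no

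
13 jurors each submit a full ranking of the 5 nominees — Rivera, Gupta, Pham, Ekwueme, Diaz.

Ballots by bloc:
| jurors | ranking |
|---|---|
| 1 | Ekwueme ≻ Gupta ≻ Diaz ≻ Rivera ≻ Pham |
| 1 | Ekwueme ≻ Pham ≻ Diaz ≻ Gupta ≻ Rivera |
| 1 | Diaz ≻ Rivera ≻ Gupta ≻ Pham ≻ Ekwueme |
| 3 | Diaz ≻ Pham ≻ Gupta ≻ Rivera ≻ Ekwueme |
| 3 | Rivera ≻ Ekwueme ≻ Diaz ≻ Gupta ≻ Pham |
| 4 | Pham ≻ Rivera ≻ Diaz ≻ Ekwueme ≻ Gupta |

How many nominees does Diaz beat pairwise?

Diaz against each rival (13 jurors):
Diaz vs Rivera: Rivera wins 7–6.
Diaz vs Gupta: Diaz is ranked higher on 1+1+3+3+4 = 12 ballots, Gupta on 1. Diaz wins 12–1.
Diaz vs Pham: Diaz, 8–5.
Diaz–Ekwueme: Diaz 8–5.
Diaz beats Gupta, Pham, Ekwueme; loses to Rivera — 3 pairwise wins.

3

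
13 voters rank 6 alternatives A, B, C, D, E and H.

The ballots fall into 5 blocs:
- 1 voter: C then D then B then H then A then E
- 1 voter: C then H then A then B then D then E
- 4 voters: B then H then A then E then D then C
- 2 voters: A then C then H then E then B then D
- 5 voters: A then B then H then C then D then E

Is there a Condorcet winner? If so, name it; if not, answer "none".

Check each pair by majority over 13 ballots:
A vs B: A wins 8–5.
A vs C: 4+2+5 = 11 for A, 2 for C — A by 11–2.
A–D: A 12–1.
A vs E: A preferred on 1+1+4+2+5 = 13 ballots; A wins 13–0.
A vs H: A, 7–6.
B vs C: 9 to 4, B.
B vs D: 1+4+2+5 = 12 for B, 1 for D — B by 12–1.
B vs E: B wins 11–2.
B–H: B 10–3.
C vs D: 1+1+2+5 = 9 for C, 4 for D — C by 9–4.
C vs E: C, 9–4.
C vs H: C is ranked higher on 1+1+2 = 4 ballots, H on 9. H wins 9–4.
D–E: D 7–6.
D–H: H 12–1.
E vs H: 0 for E, 13 for H — H by 13–0.
Only A has no losses; A is the Condorcet winner.

A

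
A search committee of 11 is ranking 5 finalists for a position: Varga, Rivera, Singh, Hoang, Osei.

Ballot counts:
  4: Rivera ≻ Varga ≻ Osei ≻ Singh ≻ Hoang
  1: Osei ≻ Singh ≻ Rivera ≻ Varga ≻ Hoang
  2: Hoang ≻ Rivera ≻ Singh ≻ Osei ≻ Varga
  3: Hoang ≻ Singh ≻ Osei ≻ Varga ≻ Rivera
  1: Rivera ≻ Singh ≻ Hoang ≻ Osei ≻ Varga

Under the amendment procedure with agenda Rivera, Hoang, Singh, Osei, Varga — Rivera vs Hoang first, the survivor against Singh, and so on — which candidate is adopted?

Round 1: Rivera vs Hoang — 6–5, Rivera advances.
Round 2: Rivera vs Singh — 7–4, Rivera advances.
Round 3: Rivera vs Osei — 7–4, Rivera advances.
Round 4: Rivera vs Varga — 8–3, Rivera advances.
The agenda winner is Rivera.

Rivera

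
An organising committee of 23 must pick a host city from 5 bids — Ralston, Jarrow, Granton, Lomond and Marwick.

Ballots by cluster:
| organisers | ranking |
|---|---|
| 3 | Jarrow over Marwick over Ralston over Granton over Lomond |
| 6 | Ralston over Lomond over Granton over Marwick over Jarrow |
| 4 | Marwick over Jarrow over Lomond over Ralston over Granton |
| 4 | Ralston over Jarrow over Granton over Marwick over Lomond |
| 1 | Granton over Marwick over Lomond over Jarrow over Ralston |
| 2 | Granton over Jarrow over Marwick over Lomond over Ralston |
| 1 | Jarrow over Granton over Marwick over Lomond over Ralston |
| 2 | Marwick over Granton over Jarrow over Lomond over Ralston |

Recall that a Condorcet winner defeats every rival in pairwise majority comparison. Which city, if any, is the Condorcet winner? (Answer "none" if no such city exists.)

none

Head-to-head results (23 organisers):
Ralston vs Jarrow: Jarrow wins 13–10.
Ralston vs Granton: Ralston preferred on 3+6+4+4 = 17 ballots; Ralston wins 17–6.
Ralston vs Lomond: Ralston, 13–10.
Ralston vs Marwick: 6+4 = 10 for Ralston, 13 for Marwick — Marwick by 13–10.
Jarrow vs Granton: Jarrow, 12–11.
Jarrow vs Lomond: 3+4+4+2+1+2 = 16 for Jarrow, 7 for Lomond — Jarrow by 16–7.
Jarrow vs Marwick: Marwick wins 13–10.
Granton vs Lomond: 3+4+1+2+1+2 = 13 for Granton, 10 for Lomond — Granton by 13–10.
Granton vs Marwick: 14 to 9, Granton.
Lomond vs Marwick: 6 for Lomond, 17 for Marwick — Marwick by 17–6.
No city is unbeaten: Ralston loses to Jarrow; Jarrow loses to Marwick; Granton loses to Ralston; Lomond loses to Ralston; Marwick loses to Granton. In particular Ralston → Granton → Marwick → Ralston is a majority cycle — no Condorcet winner exists.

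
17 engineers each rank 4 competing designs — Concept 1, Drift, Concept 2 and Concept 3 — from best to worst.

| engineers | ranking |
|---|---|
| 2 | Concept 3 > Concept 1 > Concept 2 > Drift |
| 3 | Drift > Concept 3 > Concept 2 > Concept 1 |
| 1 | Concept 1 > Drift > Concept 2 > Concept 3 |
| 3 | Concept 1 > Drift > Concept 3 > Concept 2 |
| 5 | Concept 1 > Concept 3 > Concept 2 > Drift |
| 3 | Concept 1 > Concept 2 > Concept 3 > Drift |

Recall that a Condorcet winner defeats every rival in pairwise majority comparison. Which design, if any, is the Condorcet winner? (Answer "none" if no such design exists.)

Check each pair by majority over 17 ballots:
Concept 1–Drift: Concept 1 14–3.
Concept 1 vs Concept 2: Concept 1 wins 14–3.
Concept 1 vs Concept 3: 1+3+5+3 = 12 for Concept 1, 5 for Concept 3 — Concept 1 by 12–5.
Drift vs Concept 2: Concept 2, 10–7.
Drift–Concept 3: Concept 3 10–7.
Concept 2 vs Concept 3: Concept 2 is ranked higher on 1+3 = 4 ballots, Concept 3 on 13. Concept 3 wins 13–4.
Concept 1 defeats every rival head-to-head and is the Condorcet winner.

Concept 1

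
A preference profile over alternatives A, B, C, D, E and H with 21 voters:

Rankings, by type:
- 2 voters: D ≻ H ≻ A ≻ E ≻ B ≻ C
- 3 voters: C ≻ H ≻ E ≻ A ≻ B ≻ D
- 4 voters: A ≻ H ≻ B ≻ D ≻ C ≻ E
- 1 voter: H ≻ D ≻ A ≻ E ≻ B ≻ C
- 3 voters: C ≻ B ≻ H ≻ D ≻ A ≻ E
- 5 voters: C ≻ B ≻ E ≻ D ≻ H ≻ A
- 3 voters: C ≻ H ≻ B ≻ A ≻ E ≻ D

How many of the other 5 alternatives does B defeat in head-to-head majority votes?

B against each rival (21 voters):
B–A: B 11–10.
B vs C: B is ranked higher on 2+4+1 = 7 ballots, C on 14. C wins 14–7.
B vs D: 3+4+3+5+3 = 18 for B, 3 for D — B by 18–3.
B vs E: B wins 15–6.
B vs H: H wins 13–8.
B beats A, D, E; loses to C, H — 3 pairwise wins.

3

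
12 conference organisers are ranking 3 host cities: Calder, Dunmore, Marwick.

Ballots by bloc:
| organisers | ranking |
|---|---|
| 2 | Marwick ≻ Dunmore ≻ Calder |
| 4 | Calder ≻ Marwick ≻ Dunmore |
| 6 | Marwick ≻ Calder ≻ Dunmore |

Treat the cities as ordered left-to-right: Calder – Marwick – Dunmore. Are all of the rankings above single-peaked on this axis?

yes

Axis positions: Calder=1, Marwick=2, Dunmore=3.
Bloc 1 (peak Marwick at position 2): ranking walks positions 2-3-1, expanding outward from the peak — single-peaked.
Bloc 2 (peak Calder at position 1): ranking walks positions 1-2-3, expanding outward from the peak — single-peaked.
Bloc 3 (peak Marwick at position 2): ranking walks positions 2-1-3, expanding outward from the peak — single-peaked.
Every ranking is single-peaked on this axis.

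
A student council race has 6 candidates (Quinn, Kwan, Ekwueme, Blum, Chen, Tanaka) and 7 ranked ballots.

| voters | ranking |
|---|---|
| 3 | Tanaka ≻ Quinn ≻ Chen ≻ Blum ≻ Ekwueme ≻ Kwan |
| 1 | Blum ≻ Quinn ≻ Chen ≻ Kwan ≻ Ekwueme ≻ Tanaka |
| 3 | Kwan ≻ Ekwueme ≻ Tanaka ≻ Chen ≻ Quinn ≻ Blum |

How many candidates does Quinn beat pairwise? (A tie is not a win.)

4

Quinn against each rival (7 voters):
Quinn–Kwan: Quinn 4–3.
Quinn vs Ekwueme: Quinn preferred on 3+1 = 4 ballots; Quinn wins 4–3.
Quinn–Blum: Quinn 6–1.
Quinn vs Chen: 3+1 = 4 for Quinn, 3 for Chen — Quinn by 4–3.
Quinn vs Tanaka: Tanaka wins 6–1.
Quinn beats Kwan, Ekwueme, Blum, Chen; loses to Tanaka — 4 pairwise wins.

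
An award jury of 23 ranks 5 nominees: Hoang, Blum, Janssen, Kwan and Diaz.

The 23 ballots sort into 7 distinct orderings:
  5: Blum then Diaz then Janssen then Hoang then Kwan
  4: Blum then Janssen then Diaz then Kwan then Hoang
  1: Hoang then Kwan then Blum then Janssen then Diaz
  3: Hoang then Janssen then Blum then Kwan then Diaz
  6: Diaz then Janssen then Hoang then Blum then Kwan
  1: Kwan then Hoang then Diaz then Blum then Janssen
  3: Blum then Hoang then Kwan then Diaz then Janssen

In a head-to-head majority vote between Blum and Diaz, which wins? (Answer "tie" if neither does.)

Blum

Ballots ranking Blum above Diaz: 5 + 4 + 1 + 3 + 3 = 16.
Ballots ranking Diaz above Blum: 23 − 16 = 7.
Blum wins the head-to-head 16–7.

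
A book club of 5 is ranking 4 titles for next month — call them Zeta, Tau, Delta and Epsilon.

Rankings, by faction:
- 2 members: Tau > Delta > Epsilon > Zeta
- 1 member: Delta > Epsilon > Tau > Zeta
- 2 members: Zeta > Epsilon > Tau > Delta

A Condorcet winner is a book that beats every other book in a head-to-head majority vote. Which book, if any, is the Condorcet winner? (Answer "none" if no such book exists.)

none

Check each pair by majority over 5 ballots:
Zeta vs Tau: 2 for Zeta, 3 for Tau — Tau by 3–2.
Zeta vs Delta: 2 for Zeta, 3 for Delta — Delta by 3–2.
Zeta vs Epsilon: 2 for Zeta, 3 for Epsilon — Epsilon by 3–2.
Tau vs Delta: 4 to 1, Tau.
Tau vs Epsilon: Tau preferred on 2 ballots; Epsilon wins 3–2.
Delta vs Epsilon: 2+1 = 3 for Delta, 2 for Epsilon — Delta by 3–2.
Each book drops at least one matchup (Zeta loses to Tau; Tau loses to Epsilon; Delta loses to Tau; Epsilon loses to Delta); the cycle Tau → Delta → Epsilon → Tau rules out a Condorcet winner.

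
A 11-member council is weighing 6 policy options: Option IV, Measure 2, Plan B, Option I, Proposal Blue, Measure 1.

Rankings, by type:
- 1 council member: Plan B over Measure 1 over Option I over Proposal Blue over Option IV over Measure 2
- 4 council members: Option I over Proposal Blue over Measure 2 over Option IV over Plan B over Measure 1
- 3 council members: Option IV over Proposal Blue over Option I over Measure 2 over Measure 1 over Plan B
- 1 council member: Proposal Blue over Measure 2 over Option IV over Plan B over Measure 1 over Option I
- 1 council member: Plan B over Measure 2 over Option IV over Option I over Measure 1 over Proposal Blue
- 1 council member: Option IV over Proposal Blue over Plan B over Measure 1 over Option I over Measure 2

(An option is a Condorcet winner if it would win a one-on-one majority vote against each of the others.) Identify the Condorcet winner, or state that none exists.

Pairwise majorities:
Option IV vs Measure 2: Option IV is ranked higher on 1+3+1 = 5 ballots, Measure 2 on 6. Measure 2 wins 6–5.
Option IV vs Plan B: Option IV preferred on 4+3+1+1 = 9 ballots; Option IV wins 9–2.
Option IV vs Option I: 3+1+1+1 = 6 for Option IV, 5 for Option I — Option IV by 6–5.
Option IV vs Proposal Blue: Option IV preferred on 3+1+1 = 5 ballots; Proposal Blue wins 6–5.
Option IV vs Measure 1: 10 to 1, Option IV.
Measure 2 vs Plan B: 4+3+1 = 8 for Measure 2, 3 for Plan B — Measure 2 by 8–3.
Measure 2 vs Option I: Measure 2 preferred on 1+1 = 2 ballots; Option I wins 9–2.
Measure 2 vs Proposal Blue: Measure 2 is ranked higher on 1 ballot, Proposal Blue on 10. Proposal Blue wins 10–1.
Measure 2 vs Measure 1: Measure 2 is ranked higher on 4+3+1+1 = 9 ballots, Measure 1 on 2. Measure 2 wins 9–2.
Plan B vs Option I: Plan B is ranked higher on 1+1+1+1 = 4 ballots, Option I on 7. Option I wins 7–4.
Plan B vs Proposal Blue: 2 to 9, Proposal Blue.
Plan B vs Measure 1: 8 to 3, Plan B.
Option I vs Proposal Blue: Option I preferred on 1+4+1 = 6 ballots; Option I wins 6–5.
Option I vs Measure 1: 4+3+1 = 8 for Option I, 3 for Measure 1 — Option I by 8–3.
Proposal Blue vs Measure 1: 9 to 2, Proposal Blue.
No option is unbeaten: Option IV loses to Measure 2; Measure 2 loses to Option I; Plan B loses to Option IV; Option I loses to Option IV; Proposal Blue loses to Option I; Measure 1 loses to Option IV. In particular Option IV beats Option I beats Measure 2 beats Option IV is a majority cycle — no Condorcet winner exists.

none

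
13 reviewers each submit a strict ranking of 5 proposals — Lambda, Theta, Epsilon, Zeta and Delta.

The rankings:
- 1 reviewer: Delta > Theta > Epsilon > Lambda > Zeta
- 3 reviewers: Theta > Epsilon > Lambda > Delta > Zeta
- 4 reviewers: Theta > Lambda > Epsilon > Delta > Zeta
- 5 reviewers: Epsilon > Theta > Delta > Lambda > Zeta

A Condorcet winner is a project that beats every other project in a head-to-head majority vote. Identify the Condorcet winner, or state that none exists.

Pairwise majorities:
Lambda vs Theta: Lambda is ranked higher on 0 ballots, Theta on 13. Theta wins 13–0.
Lambda–Epsilon: Epsilon 9–4.
Lambda vs Zeta: Lambda, 13–0.
Lambda–Delta: Lambda 7–6.
Theta–Epsilon: Theta 8–5.
Theta vs Zeta: Theta, 13–0.
Theta vs Delta: Theta is ranked higher on 3+4+5 = 12 ballots, Delta on 1. Theta wins 12–1.
Epsilon vs Zeta: Epsilon preferred on 1+3+4+5 = 13 ballots; Epsilon wins 13–0.
Epsilon vs Delta: Epsilon, 12–1.
Zeta vs Delta: Delta, 13–0.
Only Theta has no losses; Theta is the Condorcet winner.

Theta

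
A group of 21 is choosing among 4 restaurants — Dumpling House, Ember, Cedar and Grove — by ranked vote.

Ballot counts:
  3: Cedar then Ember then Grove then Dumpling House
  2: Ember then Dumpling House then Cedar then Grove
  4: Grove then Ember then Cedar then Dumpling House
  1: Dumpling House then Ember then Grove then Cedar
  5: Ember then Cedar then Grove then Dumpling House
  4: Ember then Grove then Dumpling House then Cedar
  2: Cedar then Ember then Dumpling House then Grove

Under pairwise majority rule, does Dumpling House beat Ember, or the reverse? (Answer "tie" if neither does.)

Ballots ranking Dumpling House above Ember: 1.
Ballots ranking Ember above Dumpling House: 21 − 1 = 20.
Ember wins the head-to-head 20–1.

Ember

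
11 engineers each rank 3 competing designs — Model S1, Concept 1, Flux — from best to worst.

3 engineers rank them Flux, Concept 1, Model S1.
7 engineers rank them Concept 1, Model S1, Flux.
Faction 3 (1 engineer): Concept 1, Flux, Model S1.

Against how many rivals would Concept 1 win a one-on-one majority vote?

Concept 1 against each rival (11 engineers):
Concept 1–Model S1: Concept 1 11–0.
Concept 1–Flux: Concept 1 8–3.
Concept 1 beats Model S1, Flux — 2 pairwise wins.

2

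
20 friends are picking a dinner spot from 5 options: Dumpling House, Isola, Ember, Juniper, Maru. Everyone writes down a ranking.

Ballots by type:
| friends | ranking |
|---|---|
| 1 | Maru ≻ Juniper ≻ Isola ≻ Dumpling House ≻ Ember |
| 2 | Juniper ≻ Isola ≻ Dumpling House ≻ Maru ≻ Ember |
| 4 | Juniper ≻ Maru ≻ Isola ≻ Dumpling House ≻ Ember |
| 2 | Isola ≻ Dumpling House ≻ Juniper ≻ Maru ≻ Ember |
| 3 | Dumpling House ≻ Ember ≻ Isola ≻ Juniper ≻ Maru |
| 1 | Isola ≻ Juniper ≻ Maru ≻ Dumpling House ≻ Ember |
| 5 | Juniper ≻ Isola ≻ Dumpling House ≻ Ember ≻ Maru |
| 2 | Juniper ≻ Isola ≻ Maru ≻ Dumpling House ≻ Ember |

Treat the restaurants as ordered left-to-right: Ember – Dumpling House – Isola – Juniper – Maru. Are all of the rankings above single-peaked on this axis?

Axis positions: Ember=1, Dumpling House=2, Isola=3, Juniper=4, Maru=5.
Type 1 (peak Maru at position 5): ranking walks positions 5-4-3-2-1, expanding outward from the peak — single-peaked.
Type 2 (peak Juniper at position 4): ranking walks positions 4-3-2-5-1, expanding outward from the peak — single-peaked.
Type 3 (peak Juniper at position 4): ranking walks positions 4-5-3-2-1, expanding outward from the peak — single-peaked.
Type 4 (peak Isola at position 3): ranking walks positions 3-2-4-5-1, expanding outward from the peak — single-peaked.
Type 5 (peak Dumpling House at position 2): ranking walks positions 2-1-3-4-5, expanding outward from the peak — single-peaked.
Type 6 (peak Isola at position 3): ranking walks positions 3-4-5-2-1, expanding outward from the peak — single-peaked.
Type 7 (peak Juniper at position 4): ranking walks positions 4-3-2-1-5, expanding outward from the peak — single-peaked.
Type 8 (peak Juniper at position 4): ranking walks positions 4-3-5-2-1, expanding outward from the peak — single-peaked.
Every ranking is single-peaked on this axis.

yes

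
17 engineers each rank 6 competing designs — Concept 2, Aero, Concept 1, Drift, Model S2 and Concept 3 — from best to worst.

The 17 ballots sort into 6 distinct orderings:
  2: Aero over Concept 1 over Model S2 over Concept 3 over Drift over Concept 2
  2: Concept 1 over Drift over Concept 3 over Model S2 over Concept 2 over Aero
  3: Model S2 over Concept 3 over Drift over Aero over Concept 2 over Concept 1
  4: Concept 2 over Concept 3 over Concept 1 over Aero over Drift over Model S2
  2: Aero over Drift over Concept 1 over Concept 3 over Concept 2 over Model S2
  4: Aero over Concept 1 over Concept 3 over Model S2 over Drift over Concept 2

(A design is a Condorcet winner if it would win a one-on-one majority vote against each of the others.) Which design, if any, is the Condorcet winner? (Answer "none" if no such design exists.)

Pairwise majorities:
Concept 2 vs Aero: 6 to 11, Aero.
Concept 2 vs Concept 1: 3+4 = 7 for Concept 2, 10 for Concept 1 — Concept 1 by 10–7.
Concept 2–Drift: Drift 13–4.
Concept 2 vs Model S2: Model S2 wins 11–6.
Concept 2–Concept 3: Concept 3 13–4.
Aero vs Concept 1: Aero, 11–6.
Aero vs Drift: Aero is ranked higher on 2+4+2+4 = 12 ballots, Drift on 5. Aero wins 12–5.
Aero vs Model S2: Aero, 12–5.
Aero–Concept 3: Concept 3 9–8.
Concept 1 vs Drift: 12 to 5, Concept 1.
Concept 1 vs Model S2: Concept 1 wins 14–3.
Concept 1 vs Concept 3: 2+2+2+4 = 10 for Concept 1, 7 for Concept 3 — Concept 1 by 10–7.
Drift vs Model S2: 8 to 9, Model S2.
Drift vs Concept 3: 4 to 13, Concept 3.
Model S2 vs Concept 3: Model S2 preferred on 2+3 = 5 ballots; Concept 3 wins 12–5.
No design is unbeaten: Concept 2 loses to Aero; Aero loses to Concept 3; Concept 1 loses to Aero; Drift loses to Aero; Model S2 loses to Aero; Concept 3 loses to Concept 1. In particular Aero → Concept 1 → Concept 3 → Aero is a majority cycle — no Condorcet winner exists.

none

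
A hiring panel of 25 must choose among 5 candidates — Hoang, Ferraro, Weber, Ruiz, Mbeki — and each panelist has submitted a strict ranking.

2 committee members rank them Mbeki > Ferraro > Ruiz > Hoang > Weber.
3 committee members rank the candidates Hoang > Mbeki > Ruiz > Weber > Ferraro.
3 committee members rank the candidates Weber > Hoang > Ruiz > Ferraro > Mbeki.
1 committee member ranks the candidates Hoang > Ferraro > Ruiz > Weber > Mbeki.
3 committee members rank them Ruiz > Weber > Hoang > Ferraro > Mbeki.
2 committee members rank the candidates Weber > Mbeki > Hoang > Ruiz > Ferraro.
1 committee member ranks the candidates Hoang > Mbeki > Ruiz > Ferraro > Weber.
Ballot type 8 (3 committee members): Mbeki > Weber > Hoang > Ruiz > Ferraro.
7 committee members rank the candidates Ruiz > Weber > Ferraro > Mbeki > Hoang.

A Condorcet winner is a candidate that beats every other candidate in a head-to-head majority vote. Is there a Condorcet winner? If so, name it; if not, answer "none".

none

Head-to-head results (25 committee members):
Hoang vs Ferraro: Hoang, 16–9.
Hoang vs Weber: Weber wins 18–7.
Hoang vs Ruiz: Hoang wins 13–12.
Hoang–Mbeki: Mbeki 14–11.
Ferraro vs Weber: Weber wins 21–4.
Ferraro–Ruiz: Ruiz 22–3.
Ferraro–Mbeki: Ferraro 14–11.
Weber vs Ruiz: Ruiz wins 17–8.
Weber vs Mbeki: Weber, 16–9.
Ruiz–Mbeki: Ruiz 14–11.
Every candidate loses at least once (Hoang loses to Weber; Ferraro loses to Hoang; Weber loses to Ruiz; Ruiz loses to Hoang; Mbeki loses to Ferraro). The majority relation contains the cycle Hoang > Ferraro > Mbeki > Hoang, so there is no Condorcet winner.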